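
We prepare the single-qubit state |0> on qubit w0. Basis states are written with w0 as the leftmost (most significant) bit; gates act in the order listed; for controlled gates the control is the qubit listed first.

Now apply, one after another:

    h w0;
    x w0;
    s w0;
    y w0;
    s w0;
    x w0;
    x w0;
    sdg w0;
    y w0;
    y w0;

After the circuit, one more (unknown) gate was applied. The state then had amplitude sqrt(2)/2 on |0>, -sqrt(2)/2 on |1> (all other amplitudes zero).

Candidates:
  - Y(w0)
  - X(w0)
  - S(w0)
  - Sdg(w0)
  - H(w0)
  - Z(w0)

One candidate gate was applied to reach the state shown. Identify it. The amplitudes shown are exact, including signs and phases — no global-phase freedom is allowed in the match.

The applied gate was S(w0). Key observation: steps 4-9 multiply out to the identity, so the circuit reduces to the remaining gates.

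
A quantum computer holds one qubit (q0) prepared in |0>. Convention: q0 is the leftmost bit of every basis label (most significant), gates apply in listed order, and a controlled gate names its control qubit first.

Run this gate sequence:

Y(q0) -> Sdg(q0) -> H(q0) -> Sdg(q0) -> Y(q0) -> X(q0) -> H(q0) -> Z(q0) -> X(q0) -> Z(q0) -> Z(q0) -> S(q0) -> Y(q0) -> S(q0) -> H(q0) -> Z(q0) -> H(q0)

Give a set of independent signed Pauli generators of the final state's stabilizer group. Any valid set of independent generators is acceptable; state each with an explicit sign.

The final state is stabilized by the group generated by -Y; other independent generating sets are equally valid.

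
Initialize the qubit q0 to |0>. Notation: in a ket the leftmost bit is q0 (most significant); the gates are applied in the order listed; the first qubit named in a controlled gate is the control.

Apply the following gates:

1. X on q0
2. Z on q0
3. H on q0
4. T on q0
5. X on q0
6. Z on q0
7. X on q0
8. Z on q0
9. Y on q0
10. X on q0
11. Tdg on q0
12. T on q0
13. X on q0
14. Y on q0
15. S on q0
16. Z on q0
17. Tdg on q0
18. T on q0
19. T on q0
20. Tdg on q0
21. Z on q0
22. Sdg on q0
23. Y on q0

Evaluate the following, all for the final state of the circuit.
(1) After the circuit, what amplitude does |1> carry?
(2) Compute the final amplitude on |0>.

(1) |1> carries amplitude sqrt(2)*I/2 in the final state. Key observation: the block from step 9 through step 14 cancels to the identity and can be dropped.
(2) |0> carries amplitude sqrt(2)*exp(3*I*pi/4)/2 in the final state.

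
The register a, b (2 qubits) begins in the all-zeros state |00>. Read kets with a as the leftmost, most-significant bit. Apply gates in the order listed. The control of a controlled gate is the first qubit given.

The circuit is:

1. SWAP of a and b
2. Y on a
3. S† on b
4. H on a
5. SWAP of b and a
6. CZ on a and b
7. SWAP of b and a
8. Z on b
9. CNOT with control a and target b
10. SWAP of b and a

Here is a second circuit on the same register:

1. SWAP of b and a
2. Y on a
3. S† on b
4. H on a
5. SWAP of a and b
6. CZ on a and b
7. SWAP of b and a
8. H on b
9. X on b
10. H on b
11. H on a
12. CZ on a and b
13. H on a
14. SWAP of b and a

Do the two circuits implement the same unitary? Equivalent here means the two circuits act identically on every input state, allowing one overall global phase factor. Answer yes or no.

No, they are not equivalent — no single phase factor reconciles the two unitaries.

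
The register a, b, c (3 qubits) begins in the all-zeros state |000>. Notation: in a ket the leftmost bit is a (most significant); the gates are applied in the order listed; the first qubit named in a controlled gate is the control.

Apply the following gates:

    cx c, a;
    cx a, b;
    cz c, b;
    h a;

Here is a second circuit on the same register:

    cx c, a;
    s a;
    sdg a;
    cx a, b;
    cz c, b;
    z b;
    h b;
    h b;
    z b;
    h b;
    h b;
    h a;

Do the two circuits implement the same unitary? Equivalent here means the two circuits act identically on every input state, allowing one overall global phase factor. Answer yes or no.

Yes, they are equivalent — the unitaries differ by at most a global phase.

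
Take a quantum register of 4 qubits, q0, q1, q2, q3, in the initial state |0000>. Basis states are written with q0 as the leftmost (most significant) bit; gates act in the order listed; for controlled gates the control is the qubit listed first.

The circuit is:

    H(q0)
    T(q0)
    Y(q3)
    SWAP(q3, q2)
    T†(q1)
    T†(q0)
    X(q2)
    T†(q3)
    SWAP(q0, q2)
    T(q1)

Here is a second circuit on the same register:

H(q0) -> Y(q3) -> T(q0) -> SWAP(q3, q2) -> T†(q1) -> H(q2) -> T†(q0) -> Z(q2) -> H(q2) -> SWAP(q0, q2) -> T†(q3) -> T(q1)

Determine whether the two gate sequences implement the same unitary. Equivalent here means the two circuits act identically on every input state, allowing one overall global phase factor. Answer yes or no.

Yes, they are equivalent — the unitaries differ by at most a global phase.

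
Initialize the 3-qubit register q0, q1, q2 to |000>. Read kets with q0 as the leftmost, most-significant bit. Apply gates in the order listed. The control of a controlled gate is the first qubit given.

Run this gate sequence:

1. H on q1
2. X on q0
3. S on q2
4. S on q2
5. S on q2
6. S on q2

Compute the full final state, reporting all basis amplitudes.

After the circuit, the state carries amplitude sqrt(2)/2 on |100>, sqrt(2)/2 on |110>, and 0 on every other basis state. Key observation: the block from step 3 through step 6 cancels to the identity and can be dropped.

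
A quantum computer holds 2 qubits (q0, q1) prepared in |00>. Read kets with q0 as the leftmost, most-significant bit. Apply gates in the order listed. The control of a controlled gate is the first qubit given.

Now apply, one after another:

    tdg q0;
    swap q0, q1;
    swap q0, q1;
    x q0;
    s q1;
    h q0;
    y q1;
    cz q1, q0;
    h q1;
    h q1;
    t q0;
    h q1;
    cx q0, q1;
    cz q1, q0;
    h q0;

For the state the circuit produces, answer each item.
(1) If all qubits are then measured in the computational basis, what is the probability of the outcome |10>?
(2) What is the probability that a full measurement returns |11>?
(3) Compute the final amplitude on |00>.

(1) Outcome |10> occurs with probability sqrt(2)/8 + 1/4.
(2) A full measurement returns |11> with probability 1/4 - sqrt(2)/8.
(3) The amplitude on |00> is sqrt(2)*(-exp(3*I*pi/4) + I)/4.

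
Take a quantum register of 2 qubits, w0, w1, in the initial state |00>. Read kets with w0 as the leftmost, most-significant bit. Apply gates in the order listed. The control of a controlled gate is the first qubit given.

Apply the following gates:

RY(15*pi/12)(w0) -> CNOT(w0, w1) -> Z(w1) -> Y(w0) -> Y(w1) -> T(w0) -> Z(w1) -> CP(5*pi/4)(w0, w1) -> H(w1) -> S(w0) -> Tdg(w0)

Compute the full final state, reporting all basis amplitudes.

After the circuit, the state carries amplitude sqrt(2*sqrt(2) + 4)/4 on |00>, sqrt(2*sqrt(2) + 4)/4 on |01>, sqrt(4 - 2*sqrt(2))*exp(3*I*pi/4)/4 on |10>, -sqrt(4 - 2*sqrt(2))*exp(3*I*pi/4)/4 on |11>.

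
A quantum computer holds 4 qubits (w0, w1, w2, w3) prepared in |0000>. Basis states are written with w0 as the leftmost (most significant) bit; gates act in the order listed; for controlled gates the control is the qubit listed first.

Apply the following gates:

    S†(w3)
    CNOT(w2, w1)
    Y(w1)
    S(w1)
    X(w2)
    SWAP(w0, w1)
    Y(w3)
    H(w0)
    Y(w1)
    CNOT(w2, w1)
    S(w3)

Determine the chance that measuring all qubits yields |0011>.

A full measurement returns |0011> with probability 1/2.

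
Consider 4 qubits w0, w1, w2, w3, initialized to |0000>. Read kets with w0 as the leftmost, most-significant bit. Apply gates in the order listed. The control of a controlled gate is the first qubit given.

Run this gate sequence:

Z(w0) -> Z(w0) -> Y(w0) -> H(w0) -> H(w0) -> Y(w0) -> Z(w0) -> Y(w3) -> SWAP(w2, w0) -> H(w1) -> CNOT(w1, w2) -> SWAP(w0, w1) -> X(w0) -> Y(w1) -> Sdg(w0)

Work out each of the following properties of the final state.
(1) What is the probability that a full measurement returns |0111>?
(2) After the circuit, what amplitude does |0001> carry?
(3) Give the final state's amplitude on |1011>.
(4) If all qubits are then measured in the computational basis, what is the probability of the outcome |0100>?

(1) A full measurement returns |0111> with probability 1/2. Key observation: steps 2-7 multiply out to the identity, so the circuit reduces to the remaining gates.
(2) The amplitude on |0001> is 0.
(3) The final state's coefficient on |1011> equals 0.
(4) The probability of measuring |0100> is 0.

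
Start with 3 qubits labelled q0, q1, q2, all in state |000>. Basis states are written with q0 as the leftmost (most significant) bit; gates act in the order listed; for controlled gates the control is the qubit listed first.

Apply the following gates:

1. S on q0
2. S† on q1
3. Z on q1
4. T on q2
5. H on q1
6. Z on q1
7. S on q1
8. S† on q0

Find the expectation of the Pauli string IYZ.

The expectation value of IYZ is -1.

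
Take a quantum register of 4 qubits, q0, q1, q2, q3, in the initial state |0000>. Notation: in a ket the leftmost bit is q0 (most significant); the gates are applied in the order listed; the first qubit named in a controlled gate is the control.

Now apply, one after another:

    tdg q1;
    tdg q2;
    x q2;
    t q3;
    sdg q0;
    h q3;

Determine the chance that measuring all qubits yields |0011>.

Outcome |0011> occurs with probability 1/2.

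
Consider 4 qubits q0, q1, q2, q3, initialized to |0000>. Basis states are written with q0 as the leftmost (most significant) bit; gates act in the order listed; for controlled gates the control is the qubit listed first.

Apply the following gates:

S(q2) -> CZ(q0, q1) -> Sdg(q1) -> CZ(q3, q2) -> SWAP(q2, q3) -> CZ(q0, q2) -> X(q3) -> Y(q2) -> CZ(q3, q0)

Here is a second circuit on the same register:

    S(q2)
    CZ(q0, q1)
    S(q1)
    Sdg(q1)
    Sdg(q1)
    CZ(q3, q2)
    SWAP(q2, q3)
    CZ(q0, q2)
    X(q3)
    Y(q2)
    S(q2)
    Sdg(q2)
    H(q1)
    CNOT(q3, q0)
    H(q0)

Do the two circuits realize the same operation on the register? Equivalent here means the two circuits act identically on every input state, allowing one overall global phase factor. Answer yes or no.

No: there is an input state on which the two circuits produce genuinely different outputs (not merely differing by a phase).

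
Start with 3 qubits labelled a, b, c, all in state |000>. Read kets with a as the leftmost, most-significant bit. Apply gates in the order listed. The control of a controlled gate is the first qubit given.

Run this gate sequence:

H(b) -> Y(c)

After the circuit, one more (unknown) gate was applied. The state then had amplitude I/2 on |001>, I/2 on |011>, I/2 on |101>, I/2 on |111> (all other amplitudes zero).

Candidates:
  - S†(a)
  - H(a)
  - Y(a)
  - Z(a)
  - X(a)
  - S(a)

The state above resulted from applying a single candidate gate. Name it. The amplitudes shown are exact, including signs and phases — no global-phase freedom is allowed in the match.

It was H(a) that produced the state shown.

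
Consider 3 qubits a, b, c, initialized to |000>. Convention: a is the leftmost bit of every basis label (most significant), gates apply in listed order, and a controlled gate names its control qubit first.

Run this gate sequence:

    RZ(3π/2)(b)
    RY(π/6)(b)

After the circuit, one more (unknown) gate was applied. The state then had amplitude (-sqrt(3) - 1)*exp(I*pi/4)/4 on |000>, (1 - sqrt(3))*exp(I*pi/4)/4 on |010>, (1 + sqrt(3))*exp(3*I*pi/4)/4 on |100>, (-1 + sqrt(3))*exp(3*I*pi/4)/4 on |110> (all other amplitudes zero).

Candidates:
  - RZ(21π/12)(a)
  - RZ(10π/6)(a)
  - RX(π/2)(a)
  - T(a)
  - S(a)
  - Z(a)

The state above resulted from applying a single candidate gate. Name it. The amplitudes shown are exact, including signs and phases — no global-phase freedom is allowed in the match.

The unique candidate consistent with the amplitudes is RX(π/2)(a).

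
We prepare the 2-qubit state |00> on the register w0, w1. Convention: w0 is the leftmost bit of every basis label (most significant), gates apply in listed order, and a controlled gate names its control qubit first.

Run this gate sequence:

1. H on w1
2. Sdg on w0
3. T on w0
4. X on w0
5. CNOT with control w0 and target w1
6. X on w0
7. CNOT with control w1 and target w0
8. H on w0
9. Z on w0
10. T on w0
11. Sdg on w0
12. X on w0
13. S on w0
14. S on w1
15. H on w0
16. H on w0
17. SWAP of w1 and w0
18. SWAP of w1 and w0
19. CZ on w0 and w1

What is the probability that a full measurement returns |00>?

A full measurement returns |00> with probability 1/4.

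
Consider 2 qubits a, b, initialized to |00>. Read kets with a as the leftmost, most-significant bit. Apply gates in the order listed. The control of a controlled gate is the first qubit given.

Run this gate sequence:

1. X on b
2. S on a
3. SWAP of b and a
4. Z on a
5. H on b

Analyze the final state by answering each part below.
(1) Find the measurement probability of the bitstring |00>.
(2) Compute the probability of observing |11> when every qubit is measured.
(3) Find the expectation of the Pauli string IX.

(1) Outcome |00> occurs with probability 0.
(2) The probability of measuring |11> is 1/2.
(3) In the final state, IX has expectation 1.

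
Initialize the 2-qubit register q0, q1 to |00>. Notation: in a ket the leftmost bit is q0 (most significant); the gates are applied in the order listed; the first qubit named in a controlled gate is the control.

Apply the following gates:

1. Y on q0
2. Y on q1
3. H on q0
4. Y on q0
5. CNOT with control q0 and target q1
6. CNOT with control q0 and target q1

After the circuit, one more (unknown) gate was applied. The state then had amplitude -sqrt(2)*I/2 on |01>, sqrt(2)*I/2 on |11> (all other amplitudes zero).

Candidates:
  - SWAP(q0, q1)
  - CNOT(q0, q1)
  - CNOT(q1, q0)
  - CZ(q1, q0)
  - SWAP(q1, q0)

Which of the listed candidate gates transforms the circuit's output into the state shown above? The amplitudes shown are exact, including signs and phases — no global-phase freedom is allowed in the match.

It was CZ(q1, q0) that produced the state shown. Key observation: steps 5-6 multiply out to the identity, so the circuit reduces to the remaining gates.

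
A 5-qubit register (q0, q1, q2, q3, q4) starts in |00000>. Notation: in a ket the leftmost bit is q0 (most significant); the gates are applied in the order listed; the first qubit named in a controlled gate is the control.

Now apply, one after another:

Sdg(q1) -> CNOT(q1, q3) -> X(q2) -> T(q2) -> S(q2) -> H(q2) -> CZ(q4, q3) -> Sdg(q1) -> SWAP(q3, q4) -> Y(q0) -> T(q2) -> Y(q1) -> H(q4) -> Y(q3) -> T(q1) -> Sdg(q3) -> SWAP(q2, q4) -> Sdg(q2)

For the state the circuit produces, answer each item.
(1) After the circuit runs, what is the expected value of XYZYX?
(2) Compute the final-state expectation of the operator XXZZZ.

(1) The observable XYZYX averages to 0.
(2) The observable XXZZZ averages to 0.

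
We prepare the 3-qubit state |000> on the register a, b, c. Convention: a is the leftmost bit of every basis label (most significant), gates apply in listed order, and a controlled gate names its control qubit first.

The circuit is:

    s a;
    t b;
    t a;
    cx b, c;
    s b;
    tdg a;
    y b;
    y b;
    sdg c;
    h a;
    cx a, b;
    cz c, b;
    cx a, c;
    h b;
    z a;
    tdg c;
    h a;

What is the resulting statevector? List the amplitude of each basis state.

After the circuit, the state carries amplitude sqrt(2)/4 on |000>, sqrt(2)*exp(3*I*pi/4)/4 on |001>, sqrt(2)/4 on |010>, -sqrt(2)*exp(3*I*pi/4)/4 on |011>, sqrt(2)/4 on |100>, -sqrt(2)*exp(3*I*pi/4)/4 on |101>, sqrt(2)/4 on |110>, sqrt(2)*exp(3*I*pi/4)/4 on |111>.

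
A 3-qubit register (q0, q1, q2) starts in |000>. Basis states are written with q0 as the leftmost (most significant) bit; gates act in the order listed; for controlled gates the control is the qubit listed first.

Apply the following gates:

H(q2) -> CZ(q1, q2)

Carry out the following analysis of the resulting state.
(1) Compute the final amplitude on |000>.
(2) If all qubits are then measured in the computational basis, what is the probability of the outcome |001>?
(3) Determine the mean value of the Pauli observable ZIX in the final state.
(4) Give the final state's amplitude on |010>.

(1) The final state's coefficient on |000> equals sqrt(2)/2.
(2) Outcome |001> occurs with probability 1/2.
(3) The expectation value of ZIX is 1.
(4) The amplitude on |010> is 0.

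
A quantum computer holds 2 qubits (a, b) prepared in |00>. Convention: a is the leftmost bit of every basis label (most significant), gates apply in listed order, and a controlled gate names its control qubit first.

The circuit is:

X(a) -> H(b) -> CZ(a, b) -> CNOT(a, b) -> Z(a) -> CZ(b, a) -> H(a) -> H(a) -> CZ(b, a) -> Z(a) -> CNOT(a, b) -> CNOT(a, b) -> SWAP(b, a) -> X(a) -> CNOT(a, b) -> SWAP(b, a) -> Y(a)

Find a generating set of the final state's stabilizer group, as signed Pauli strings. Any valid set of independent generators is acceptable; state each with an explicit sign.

The stabilizer group can be generated by +XX, +ZZ, among other valid generating sets. Key observation: steps 4-11 multiply out to the identity, so the circuit reduces to the remaining gates.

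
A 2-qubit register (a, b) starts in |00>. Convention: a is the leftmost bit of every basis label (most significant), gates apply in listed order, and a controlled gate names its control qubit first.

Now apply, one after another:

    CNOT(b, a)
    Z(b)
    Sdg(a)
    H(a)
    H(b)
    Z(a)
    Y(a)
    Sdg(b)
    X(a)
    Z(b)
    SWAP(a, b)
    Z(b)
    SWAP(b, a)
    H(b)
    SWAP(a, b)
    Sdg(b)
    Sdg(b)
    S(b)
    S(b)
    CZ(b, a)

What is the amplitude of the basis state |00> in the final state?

The amplitude on |00> is sqrt(2)*(-1 + I)/4. Key observation: the block from step 16 through step 19 cancels to the identity and can be dropped.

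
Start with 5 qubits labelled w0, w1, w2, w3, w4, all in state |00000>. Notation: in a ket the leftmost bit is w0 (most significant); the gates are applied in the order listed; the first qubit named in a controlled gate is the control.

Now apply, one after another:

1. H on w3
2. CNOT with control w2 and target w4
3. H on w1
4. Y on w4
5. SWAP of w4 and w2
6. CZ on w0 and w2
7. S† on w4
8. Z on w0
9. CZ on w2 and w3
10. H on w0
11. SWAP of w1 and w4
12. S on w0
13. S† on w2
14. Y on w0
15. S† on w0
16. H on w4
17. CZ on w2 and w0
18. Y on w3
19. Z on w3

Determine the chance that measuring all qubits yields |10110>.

Outcome |10110> occurs with probability 1/4.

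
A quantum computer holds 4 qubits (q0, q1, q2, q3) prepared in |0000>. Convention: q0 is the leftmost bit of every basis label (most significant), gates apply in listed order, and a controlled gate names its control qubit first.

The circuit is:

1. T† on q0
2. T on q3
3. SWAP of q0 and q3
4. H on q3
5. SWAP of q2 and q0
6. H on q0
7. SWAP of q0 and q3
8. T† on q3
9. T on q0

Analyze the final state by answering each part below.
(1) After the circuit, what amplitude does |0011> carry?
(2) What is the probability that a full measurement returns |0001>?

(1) |0011> carries amplitude 0 in the final state.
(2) A full measurement returns |0001> with probability 1/4.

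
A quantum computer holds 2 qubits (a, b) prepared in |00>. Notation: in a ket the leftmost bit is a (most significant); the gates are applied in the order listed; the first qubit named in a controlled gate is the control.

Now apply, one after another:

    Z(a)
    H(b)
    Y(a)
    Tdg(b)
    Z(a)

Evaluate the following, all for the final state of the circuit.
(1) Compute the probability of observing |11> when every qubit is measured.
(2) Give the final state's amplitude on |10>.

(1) The probability of measuring |11> is 1/2.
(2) The final state's coefficient on |10> equals -sqrt(2)*I/2.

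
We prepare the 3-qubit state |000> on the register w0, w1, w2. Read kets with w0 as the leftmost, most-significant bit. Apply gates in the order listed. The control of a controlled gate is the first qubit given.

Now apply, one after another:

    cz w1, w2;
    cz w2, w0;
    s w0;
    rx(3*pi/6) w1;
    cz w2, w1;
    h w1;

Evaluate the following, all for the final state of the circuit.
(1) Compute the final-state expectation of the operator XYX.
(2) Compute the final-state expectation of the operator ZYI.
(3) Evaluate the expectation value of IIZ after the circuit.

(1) The observable XYX averages to 0.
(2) In the final state, ZYI has expectation 1.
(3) The observable IIZ averages to 1.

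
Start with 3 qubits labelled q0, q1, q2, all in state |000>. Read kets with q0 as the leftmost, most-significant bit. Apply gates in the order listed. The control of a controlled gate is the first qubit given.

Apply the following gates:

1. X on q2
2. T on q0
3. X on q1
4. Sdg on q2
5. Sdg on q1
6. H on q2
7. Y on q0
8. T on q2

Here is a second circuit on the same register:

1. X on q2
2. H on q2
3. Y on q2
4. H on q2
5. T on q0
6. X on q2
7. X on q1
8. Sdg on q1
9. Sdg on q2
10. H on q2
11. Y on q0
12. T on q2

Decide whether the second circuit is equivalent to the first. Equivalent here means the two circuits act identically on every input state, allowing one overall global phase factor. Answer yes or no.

No — the two circuits implement different unitaries, even allowing a global phase.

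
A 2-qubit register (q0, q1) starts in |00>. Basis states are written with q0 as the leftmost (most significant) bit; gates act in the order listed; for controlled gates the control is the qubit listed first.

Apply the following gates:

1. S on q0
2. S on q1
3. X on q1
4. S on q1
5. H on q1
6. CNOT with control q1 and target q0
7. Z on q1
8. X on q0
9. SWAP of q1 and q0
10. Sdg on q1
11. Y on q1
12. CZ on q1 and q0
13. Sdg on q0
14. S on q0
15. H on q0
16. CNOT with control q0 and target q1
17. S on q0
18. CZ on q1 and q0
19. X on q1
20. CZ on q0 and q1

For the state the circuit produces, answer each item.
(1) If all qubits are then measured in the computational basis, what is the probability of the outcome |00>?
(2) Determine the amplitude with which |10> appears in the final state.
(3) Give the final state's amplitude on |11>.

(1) The probability of measuring |00> is 1/4.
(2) The amplitude on |10> is -1/2.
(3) The final state's coefficient on |11> equals I/2.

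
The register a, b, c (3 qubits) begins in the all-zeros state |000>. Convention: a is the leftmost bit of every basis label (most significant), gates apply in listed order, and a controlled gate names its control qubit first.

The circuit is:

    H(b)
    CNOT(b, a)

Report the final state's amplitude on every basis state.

After the circuit, the state carries amplitude sqrt(2)/2 on |000>, sqrt(2)/2 on |110>, and 0 on every other basis state.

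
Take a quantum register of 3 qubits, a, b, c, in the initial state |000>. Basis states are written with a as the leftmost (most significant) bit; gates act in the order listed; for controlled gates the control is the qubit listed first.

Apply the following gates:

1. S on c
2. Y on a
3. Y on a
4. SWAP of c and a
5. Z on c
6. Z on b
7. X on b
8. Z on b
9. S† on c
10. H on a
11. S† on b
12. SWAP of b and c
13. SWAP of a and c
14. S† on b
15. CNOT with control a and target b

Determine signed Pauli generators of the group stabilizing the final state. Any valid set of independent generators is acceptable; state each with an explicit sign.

One valid set of independent stabilizer generators is +IIX, -ZII, -IZI (any independent generating set of the same group is equally correct).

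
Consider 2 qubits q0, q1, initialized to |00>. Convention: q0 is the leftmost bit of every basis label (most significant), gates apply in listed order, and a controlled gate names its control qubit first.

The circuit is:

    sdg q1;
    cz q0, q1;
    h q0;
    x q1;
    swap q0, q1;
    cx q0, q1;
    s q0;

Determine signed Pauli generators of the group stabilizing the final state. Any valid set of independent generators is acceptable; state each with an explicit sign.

One valid set of independent stabilizer generators is +IX, -ZI (any independent generating set of the same group is equally correct).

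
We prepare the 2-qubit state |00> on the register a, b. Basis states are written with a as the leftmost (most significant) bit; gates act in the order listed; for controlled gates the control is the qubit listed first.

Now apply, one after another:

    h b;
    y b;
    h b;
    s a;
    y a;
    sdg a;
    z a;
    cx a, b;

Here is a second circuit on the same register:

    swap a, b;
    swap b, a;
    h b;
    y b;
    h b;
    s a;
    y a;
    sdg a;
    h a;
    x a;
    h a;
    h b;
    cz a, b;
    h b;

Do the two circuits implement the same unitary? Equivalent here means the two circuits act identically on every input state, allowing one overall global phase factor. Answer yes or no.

Yes, they are equivalent — the unitaries differ by at most a global phase.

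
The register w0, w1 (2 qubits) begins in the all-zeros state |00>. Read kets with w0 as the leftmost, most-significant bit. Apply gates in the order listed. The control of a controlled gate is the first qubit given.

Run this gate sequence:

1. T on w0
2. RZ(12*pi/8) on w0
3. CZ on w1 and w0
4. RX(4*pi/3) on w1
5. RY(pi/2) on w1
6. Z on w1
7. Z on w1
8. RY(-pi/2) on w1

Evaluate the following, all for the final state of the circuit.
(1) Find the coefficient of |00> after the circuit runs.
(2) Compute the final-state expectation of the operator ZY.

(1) The final state's coefficient on |00> equals exp(I*pi/4)/2. Key observation: steps 5-8 multiply out to the identity, so the circuit reduces to the remaining gates.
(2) In the final state, ZY has expectation sqrt(3)/2.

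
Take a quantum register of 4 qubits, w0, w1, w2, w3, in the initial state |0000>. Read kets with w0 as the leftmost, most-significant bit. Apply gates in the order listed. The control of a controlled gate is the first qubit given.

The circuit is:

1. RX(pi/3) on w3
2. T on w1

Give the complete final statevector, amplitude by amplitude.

The final amplitudes are sqrt(3)/2 on |0000>, -I/2 on |0001>, and 0 on every other basis state.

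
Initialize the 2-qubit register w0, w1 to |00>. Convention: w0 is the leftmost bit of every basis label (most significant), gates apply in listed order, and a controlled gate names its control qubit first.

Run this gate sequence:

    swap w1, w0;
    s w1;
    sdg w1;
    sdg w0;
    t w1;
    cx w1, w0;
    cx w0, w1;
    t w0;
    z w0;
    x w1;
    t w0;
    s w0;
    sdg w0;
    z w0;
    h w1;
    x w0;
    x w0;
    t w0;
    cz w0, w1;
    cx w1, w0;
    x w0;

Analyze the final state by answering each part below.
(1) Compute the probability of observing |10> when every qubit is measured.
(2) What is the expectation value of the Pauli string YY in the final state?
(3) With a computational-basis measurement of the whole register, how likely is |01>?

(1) A full measurement returns |10> with probability 1/2. Key observation: gates 16-17 undo each other exactly, leaving only the rest of the circuit to track.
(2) In the final state, YY has expectation -1.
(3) The probability of measuring |01> is 1/2.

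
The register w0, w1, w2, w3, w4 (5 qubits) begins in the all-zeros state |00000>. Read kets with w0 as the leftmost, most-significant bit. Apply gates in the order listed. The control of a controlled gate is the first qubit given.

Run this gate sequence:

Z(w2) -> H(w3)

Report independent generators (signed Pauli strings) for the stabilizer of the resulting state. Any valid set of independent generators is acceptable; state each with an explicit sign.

The final state is stabilized by the group generated by +IIIXI, +ZIIII, +IZIII, +IIZII, +IIIIZ; other independent generating sets are equally valid.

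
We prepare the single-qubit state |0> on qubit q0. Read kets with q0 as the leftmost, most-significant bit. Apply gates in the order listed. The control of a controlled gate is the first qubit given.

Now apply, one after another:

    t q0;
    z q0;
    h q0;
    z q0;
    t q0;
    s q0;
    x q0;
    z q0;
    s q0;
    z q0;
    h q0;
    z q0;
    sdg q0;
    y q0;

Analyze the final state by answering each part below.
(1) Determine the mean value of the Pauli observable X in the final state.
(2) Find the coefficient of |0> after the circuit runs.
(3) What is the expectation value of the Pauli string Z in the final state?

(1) In the final state, X has expectation -sqrt(2)/2.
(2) The final state's coefficient on |0> equals -I/2 - exp(3*I*pi/4)/2.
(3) The expectation value of Z is sqrt(2)/2.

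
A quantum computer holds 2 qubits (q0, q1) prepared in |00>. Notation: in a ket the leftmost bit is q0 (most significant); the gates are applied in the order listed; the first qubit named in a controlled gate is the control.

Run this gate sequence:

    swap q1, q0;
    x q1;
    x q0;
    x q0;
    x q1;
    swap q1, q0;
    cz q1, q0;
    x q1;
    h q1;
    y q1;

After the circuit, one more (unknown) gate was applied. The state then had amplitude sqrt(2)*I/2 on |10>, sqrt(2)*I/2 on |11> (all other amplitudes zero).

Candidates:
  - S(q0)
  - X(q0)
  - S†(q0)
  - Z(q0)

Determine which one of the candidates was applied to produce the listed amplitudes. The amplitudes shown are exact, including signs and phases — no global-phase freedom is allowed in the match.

It was X(q0) that produced the state shown. Key observation: steps 1-6 multiply out to the identity, so the circuit reduces to the remaining gates.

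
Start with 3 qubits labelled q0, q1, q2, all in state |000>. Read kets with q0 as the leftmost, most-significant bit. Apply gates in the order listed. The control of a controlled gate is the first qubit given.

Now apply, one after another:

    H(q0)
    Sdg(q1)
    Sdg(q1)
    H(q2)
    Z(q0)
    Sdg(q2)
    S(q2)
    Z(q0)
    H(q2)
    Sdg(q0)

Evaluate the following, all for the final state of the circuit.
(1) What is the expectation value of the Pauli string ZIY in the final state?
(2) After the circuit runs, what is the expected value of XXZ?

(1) In the final state, ZIY has expectation 0. Key observation: gates 4-9 undo each other exactly, leaving only the rest of the circuit to track.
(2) The observable XXZ averages to 0.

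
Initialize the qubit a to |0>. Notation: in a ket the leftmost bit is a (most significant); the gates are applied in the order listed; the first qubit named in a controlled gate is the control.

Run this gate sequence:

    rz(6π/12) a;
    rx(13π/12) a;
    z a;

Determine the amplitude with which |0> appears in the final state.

The final state's coefficient on |0> equals (-sqrt(6 - 3*sqrt(2))/4 + sqrt(sqrt(2) + 2)/4)*exp(3*I*pi/4).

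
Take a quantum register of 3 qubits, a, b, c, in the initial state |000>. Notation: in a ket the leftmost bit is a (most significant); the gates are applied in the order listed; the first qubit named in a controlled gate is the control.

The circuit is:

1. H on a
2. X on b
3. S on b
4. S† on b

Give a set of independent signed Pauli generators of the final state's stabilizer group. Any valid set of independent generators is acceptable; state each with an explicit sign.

One valid set of independent stabilizer generators is +XII, -IZI, +IIZ (any independent generating set of the same group is equally correct). Key observation: the block from step 3 through step 4 cancels to the identity and can be dropped.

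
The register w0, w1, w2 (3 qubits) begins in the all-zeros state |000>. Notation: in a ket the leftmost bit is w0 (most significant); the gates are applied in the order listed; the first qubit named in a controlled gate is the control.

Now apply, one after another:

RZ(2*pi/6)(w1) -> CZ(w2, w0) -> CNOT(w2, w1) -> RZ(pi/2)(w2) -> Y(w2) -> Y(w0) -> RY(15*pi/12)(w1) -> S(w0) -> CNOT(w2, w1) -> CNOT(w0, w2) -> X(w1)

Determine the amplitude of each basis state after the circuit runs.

The resulting statevector has amplitude sqrt(2 - sqrt(2))*exp(I*pi/12)/2 on |100>, -sqrt(sqrt(2) + 2)*exp(I*pi/12)/2 on |110>, and 0 on every other basis state.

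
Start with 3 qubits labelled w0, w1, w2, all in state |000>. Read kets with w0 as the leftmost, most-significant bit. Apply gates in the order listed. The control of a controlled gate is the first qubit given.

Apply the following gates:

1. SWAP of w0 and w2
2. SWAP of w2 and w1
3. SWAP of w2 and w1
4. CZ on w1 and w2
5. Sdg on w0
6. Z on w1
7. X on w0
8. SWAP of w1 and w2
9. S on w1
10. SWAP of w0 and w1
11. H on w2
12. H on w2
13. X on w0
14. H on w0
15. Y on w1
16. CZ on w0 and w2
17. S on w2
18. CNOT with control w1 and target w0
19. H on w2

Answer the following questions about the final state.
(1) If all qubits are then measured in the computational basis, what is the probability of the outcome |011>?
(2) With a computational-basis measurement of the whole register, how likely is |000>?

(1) A full measurement returns |011> with probability 0. Key observation: the block from step 11 through step 12 cancels to the identity and can be dropped.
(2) The probability of measuring |000> is 1/4.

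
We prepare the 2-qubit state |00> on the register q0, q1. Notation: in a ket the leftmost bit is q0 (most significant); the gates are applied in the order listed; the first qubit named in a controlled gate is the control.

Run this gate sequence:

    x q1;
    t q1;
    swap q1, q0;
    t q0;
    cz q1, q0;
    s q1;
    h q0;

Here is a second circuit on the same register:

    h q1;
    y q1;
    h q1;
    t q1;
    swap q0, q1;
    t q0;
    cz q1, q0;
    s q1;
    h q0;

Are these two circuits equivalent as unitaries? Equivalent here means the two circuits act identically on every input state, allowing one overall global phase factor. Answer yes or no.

No — the two circuits implement different unitaries, even allowing a global phase.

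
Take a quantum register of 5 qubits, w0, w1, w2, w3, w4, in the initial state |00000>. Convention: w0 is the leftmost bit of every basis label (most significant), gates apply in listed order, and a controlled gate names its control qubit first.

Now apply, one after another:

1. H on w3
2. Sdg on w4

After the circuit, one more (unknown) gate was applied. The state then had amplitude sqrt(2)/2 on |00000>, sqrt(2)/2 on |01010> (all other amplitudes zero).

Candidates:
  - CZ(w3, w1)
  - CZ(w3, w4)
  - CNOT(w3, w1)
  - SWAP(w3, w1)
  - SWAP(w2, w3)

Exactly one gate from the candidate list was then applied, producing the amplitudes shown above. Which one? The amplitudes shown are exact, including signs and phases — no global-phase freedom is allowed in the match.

It was CNOT(w3, w1) that produced the state shown.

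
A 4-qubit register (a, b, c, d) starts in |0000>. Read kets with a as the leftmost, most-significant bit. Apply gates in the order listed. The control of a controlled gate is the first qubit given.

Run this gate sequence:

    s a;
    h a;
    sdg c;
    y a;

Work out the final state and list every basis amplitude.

After the circuit, the state carries amplitude -sqrt(2)*I/2 on |0000>, sqrt(2)*I/2 on |1000>, and 0 on every other basis state.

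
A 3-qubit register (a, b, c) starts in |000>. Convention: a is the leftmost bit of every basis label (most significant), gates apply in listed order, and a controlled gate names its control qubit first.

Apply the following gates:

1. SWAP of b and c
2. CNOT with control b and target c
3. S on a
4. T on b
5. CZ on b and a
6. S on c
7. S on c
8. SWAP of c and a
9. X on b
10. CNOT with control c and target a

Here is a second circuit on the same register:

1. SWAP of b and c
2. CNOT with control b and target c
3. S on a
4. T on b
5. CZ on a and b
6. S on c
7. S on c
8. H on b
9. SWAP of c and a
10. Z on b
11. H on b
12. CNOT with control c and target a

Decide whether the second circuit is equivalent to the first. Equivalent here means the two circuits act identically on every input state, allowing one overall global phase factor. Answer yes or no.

Yes: on every input state the two circuits agree up to one overall phase factor.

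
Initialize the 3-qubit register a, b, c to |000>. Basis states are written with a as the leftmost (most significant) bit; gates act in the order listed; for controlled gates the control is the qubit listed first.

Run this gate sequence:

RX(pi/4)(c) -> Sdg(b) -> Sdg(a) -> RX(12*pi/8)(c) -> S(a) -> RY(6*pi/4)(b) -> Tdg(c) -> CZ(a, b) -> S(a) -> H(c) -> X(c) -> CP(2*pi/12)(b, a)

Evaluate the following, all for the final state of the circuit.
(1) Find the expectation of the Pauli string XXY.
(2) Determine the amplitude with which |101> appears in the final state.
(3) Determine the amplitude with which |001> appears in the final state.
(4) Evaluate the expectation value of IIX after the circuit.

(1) The observable XXY averages to 0.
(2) The final state's coefficient on |101> equals 0.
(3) The amplitude on |001> is sqrt(2)*(sqrt(2 - sqrt(2)) + sqrt(sqrt(2) + 2) - sqrt(2 - sqrt(2))*exp(I*pi/4) + sqrt(sqrt(2) + 2)*exp(I*pi/4))/8.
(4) In the final state, IIX has expectation sqrt(2)/2.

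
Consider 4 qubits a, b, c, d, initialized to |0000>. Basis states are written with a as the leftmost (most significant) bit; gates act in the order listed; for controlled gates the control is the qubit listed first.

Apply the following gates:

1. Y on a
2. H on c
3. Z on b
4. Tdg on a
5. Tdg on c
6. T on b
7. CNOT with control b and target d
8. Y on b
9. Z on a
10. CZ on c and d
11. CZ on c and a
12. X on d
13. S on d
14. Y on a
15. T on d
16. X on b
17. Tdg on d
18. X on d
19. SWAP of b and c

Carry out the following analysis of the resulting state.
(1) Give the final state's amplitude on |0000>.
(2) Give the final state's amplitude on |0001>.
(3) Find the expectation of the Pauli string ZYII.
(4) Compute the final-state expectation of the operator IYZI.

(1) The amplitude on |0000> is -sqrt(2)*exp(3*I*pi/4)/2.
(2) |0001> carries amplitude 0 in the final state.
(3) The observable ZYII averages to sqrt(2)/2.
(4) The observable IYZI averages to sqrt(2)/2.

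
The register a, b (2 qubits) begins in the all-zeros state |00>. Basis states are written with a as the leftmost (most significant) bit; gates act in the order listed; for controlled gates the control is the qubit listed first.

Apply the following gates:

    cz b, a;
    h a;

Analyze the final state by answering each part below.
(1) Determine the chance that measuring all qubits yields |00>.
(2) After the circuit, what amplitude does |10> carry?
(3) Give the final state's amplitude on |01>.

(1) Outcome |00> occurs with probability 1/2.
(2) The amplitude on |10> is sqrt(2)/2.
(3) The final state's coefficient on |01> equals 0.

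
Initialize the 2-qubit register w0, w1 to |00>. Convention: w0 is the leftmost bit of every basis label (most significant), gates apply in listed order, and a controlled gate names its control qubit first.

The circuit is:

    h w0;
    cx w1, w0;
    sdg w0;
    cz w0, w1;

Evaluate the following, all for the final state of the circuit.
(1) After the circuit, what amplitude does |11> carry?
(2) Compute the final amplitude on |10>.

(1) The final state's coefficient on |11> equals 0.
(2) The amplitude on |10> is -sqrt(2)*I/2.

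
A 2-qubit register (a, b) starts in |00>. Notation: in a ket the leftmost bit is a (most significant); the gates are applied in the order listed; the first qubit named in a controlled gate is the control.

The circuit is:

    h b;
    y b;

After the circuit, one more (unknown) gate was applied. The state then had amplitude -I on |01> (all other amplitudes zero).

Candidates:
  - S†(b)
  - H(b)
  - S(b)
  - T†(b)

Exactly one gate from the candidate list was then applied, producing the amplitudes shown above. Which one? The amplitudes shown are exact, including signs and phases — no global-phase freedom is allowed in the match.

It was H(b) that produced the state shown.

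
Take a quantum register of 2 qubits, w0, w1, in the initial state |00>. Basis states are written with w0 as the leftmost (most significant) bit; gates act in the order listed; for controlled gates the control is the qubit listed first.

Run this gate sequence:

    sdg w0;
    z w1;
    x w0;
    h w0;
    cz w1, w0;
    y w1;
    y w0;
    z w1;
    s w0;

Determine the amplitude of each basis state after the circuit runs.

The resulting statevector has amplitude 0 on |00>, sqrt(2)/2 on |01>, 0 on |10>, sqrt(2)*I/2 on |11>.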